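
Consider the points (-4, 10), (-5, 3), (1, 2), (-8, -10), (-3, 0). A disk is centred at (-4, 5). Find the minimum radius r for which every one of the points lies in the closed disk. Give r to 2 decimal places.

15.52

The required radius is the distance from (-4, 5) to the farthest point.
Squared distances: 25, 5, 34, 241, 26.
Maximum is 241, attained at (-8, -10).
r = √241 ≈ 15.52.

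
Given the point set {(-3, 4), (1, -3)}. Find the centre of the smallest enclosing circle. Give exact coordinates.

The smallest circle enclosing two points has them as diameter endpoints.
Centre = midpoint = (-1, 0.5); r² = |(-3, 4)−(1, -3)|²/4 = 65/4 = 16.25.
Centre = (-1, 0.5).

(-1, 0.5)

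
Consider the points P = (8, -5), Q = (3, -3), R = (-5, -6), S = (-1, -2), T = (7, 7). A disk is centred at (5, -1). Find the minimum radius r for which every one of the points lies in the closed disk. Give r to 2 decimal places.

The required radius is the distance from (5, -1) to the farthest point.
Squared distances: 25, 8, 125, 37, 68.
Maximum is 125, attained at R.
r = √125 ≈ 11.18.

11.18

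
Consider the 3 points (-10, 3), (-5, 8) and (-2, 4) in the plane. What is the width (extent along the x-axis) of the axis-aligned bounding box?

8

max x = -2, min x = -10, so width = 8.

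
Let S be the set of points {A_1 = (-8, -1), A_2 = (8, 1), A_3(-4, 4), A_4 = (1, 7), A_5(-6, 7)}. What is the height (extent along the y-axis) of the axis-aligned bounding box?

max y = 7, min y = -1, so height = 8.

8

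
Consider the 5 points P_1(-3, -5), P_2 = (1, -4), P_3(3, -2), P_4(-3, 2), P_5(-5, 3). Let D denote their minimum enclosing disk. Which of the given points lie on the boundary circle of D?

P_1, P_3, P_5

The minimum enclosing circle of a finite set is fixed by two of the points (as a diameter) or three (as a circumcircle).
The minimum enclosing circle is determined by three boundary points: P_1, P_3, P_5.
Their circumcentre is (-14/9, -7/18) with r² = 7565/324.
The farthest remaining point P_2 is at distance² 6341/324 ≤ 7565/324.
The points at distance exactly r from the centre are P_1, P_3, P_5 — 3 points.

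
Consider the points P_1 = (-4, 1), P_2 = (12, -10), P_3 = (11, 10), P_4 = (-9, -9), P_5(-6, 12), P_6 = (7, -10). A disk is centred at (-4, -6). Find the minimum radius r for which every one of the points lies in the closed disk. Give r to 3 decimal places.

The required radius is the distance from (-4, -6) to the farthest point.
Squared distances: 49, 272, 481, 34, 328, 137.
Maximum is 481, attained at P_3.
r = √481 ≈ 21.932.

21.932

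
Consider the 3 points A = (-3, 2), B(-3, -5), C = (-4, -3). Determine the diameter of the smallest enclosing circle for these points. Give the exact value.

7

Side lengths²: AB² = 49, AC² = 26, BC² = 5.
Since AB² = 49 ≥ 26 + 5 = 31, the angle opposite AB is not acute, so the smallest enclosing circle has AB as diameter.
Centre = midpoint of AB = (-3, -1.5), r² = 49/4 = 12.25.
Diameter = 2r = 2√(12.25) = 7.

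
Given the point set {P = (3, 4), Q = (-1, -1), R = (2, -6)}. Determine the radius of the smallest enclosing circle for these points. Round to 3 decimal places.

5.025

Side lengths²: PQ² = 41, PR² = 101, QR² = 34.
Since PR² = 101 ≥ 41 + 34 = 75, the angle opposite PR is not acute, so the smallest enclosing circle has PR as diameter.
Centre = midpoint of PR = (2.5, -1), r² = 101/4 = 25.25.
r = √(25.25) ≈ 5.025.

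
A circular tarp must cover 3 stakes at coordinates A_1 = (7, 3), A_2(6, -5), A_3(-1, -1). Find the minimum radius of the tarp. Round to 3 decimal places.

4.845

Side lengths²: A_1A_2² = 65, A_1A_3² = 80, A_2A_3² = 65.
Since A_1A_3² = 80 < 65 + 65 = 130, the triangle is acute, so the smallest enclosing circle is the circumcircle.
Circumcentre = (23/6, -2/3), r² = 845/36.
r = √(845/36) ≈ 4.845.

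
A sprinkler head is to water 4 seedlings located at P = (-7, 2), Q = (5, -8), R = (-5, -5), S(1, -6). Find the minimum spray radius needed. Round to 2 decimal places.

By Welzl's lemma the MEC is supported by two points (diametrically opposite) or three points (on a circumcircle).
The farthest pair is P–Q with squared distance 244. The circle on this segment as diameter has centre (-1, -3) and r² = 244/4 = 61.
Check R: distance² to centre = 20 ≤ 61, so it lies inside.
All remaining points lie in this disk, and no smaller disk contains both endpoints, so this is the minimum enclosing circle.
r = √61 ≈ 7.81.

7.81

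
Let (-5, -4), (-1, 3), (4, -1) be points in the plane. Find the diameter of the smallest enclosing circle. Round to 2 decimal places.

9.60

Call the three points A, B, C in the order given.
Side lengths²: AB² = 65, AC² = 90, BC² = 41.
Since AC² = 90 < 65 + 41 = 106, the triangle is acute, so the smallest enclosing circle is the circumcircle.
Circumcentre = (-25/34, -61/34), r² = 13325/578.
Diameter = 2r = 2√(13325/578) ≈ 9.60.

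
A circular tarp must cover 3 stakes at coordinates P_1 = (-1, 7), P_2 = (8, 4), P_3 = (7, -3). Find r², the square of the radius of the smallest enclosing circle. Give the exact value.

Side lengths²: P_1P_2² = 90, P_1P_3² = 164, P_2P_3² = 50.
Since P_1P_3² = 164 ≥ 90 + 50 = 140, the angle opposite P_1P_3 is not acute, so the smallest enclosing circle has P_1P_3 as diameter.
Centre = midpoint of P_1P_3 = (3, 2), r² = 164/4 = 41.

41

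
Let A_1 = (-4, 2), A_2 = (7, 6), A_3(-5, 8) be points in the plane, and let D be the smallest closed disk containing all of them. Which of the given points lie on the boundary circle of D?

Side lengths²: A_1A_2² = 137, A_1A_3² = 37, A_2A_3² = 148.
Since A_2A_3² = 148 < 137 + 37 = 174, the triangle is acute, so the smallest enclosing circle is the circumcircle.
Circumcentre = (57/70, 206/35), r² = 187553/4900.
The points at distance exactly r from the centre are A_1, A_2, A_3 — 3 points.

A_1, A_2, A_3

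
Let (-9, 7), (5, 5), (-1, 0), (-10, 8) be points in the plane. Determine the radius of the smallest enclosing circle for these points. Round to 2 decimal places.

The minimum enclosing circle of a finite set is fixed by two of the points (as a diameter) or three (as a circumcircle).
The farthest pair is (5, 5)–(-10, 8) with squared distance 234. The circle on this segment as diameter has centre (-2.5, 6.5) and r² = 234/4 = 58.5.
Check (-9, 7): distance² to centre = 42.5 ≤ 58.5, so it lies inside.
All remaining points lie in this disk, and no smaller disk contains both endpoints, so this is the minimum enclosing circle.
r = √(58.5) ≈ 7.65.

7.65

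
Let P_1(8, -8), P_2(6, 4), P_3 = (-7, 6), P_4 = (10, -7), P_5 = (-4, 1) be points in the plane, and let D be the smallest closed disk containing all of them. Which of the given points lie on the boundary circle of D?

P_3, P_4

By Welzl's lemma the MEC is supported by two points (diametrically opposite) or three points (on a circumcircle).
The farthest pair is P_3–P_4 with squared distance 458. The circle on this segment as diameter has centre (1.5, -0.5) and r² = 458/4 = 114.5.
Check P_1: distance² to centre = 98.5 ≤ 114.5, so it lies inside.
All remaining points lie in this disk, and no smaller disk contains both endpoints, so this is the minimum enclosing circle.
The points at distance exactly r from the centre are P_3, P_4 — 2 points.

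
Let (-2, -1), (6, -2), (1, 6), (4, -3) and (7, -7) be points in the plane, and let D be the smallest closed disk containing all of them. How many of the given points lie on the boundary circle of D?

A smallest enclosing disk is always determined by at most three of the input points on its boundary.
The farthest pair is (1, 6)–(7, -7) with squared distance 205. The circle on this segment as diameter has centre (4, -0.5) and r² = 205/4 = 51.25.
Check (-2, -1): distance² to centre = 36.25 ≤ 51.25, so it lies inside.
All remaining points lie in this disk, and no smaller disk contains both endpoints, so this is the minimum enclosing circle.
The points at distance exactly r from the centre are (1, 6), (7, -7) — 2 points.

2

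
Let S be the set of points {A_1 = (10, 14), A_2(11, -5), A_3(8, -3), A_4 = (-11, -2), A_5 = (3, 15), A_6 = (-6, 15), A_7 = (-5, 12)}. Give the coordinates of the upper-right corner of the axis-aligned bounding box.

x-range [-11, 11], y-range [-5, 15].
The upper-right corner is (11, 15).

(11, 15)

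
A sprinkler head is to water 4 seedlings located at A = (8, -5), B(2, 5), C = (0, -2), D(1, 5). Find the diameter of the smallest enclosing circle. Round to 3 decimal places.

The farthest pair is A–D with squared distance 149. The circle on this segment as diameter has centre (4.5, 0) and r² = 149/4 = 37.25.
Check B: distance² to centre = 31.25 ≤ 37.25, so it lies inside.
All remaining points lie in this disk, and no smaller disk contains both endpoints, so this is the minimum enclosing circle.
Diameter = 2r = 2√(37.25) ≈ 12.207.

12.207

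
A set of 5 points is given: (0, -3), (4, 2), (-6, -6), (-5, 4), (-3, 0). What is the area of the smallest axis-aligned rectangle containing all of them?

x ranges over [-6, 4], width 10.
y ranges over [-6, 4], height 10.
Area = 10 × 10 = 100.

100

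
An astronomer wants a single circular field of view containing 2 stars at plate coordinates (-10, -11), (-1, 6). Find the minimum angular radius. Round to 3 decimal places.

9.618

The smallest circle enclosing two points has them as diameter endpoints.
Centre = midpoint = (-5.5, -2.5); r² = |(-10, -11)−(-1, 6)|²/4 = 370/4 = 92.5.
r = √(92.5) ≈ 9.618.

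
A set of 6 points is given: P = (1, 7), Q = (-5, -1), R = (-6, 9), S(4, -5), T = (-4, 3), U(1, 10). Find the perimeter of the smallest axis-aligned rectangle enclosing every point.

50

Width = max x − min x = 4 − (-6) = 10.
Height = max y − min y = 10 − (-5) = 15.
Perimeter = 2(10 + 15) = 50.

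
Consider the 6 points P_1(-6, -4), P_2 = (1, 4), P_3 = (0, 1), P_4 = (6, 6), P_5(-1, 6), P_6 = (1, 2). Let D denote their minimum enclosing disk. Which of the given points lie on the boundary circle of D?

P_1, P_4

The minimum enclosing circle of a finite set is fixed by two of the points (as a diameter) or three (as a circumcircle).
The farthest pair is P_1–P_4 with squared distance 244. The circle on this segment as diameter has centre (0, 1) and r² = 244/4 = 61.
Check P_2: distance² to centre = 10 ≤ 61, so it lies inside.
All remaining points lie in this disk, and no smaller disk contains both endpoints, so this is the minimum enclosing circle.
The points at distance exactly r from the centre are P_1, P_4 — 2 points.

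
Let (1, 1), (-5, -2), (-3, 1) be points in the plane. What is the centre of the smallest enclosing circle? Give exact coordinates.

(-2, -0.5)

Call the three points A, B, C in the order given.
Side lengths²: AB² = 45, AC² = 16, BC² = 13.
Since AB² = 45 ≥ 16 + 13 = 29, the angle opposite AB is not acute, so the smallest enclosing circle has AB as diameter.
Centre = midpoint of AB = (-2, -0.5), r² = 45/4 = 11.25.
Centre = (-2, -0.5).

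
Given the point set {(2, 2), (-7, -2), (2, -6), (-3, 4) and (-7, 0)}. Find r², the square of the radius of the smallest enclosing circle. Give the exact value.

The minimum enclosing circle is determined by three boundary points: (2, -6), (-3, 4), (-7, 0).
Their circumcentre is (-1.5, -1.5) with r² = 32.5.
The farthest remaining point (-7, -2) is at distance² 30.5 ≤ 32.5.

32.5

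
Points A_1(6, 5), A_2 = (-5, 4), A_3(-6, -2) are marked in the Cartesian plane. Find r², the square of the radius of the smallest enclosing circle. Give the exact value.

48.25

Side lengths²: A_1A_2² = 122, A_1A_3² = 193, A_2A_3² = 37.
Since A_1A_3² = 193 ≥ 122 + 37 = 159, the angle opposite A_1A_3 is not acute, so the smallest enclosing circle has A_1A_3 as diameter.
Centre = midpoint of A_1A_3 = (0, 1.5), r² = 193/4 = 48.25.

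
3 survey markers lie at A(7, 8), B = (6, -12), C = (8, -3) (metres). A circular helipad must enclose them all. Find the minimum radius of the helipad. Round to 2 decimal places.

10.01

Side lengths²: AB² = 401, AC² = 122, BC² = 85.
Since AB² = 401 ≥ 122 + 85 = 207, the angle opposite AB is not acute, so the smallest enclosing circle has AB as diameter.
Centre = midpoint of AB = (6.5, -2), r² = 401/4 = 100.25.
r = √(100.25) ≈ 10.01.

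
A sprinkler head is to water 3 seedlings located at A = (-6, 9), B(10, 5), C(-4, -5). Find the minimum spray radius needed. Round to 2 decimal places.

9.29

Side lengths²: AB² = 272, AC² = 200, BC² = 296.
Since BC² = 296 < 272 + 200 = 472, the triangle is acute, so the smallest enclosing circle is the circumcircle.
Circumcentre = (26/27, 77/27), r² = 62900/729.
r = √(62900/729) ≈ 9.29.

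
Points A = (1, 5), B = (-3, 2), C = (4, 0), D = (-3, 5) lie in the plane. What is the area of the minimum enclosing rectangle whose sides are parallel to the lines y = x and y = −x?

In coordinates u = x + y, v = x − y the rectangle is axis-aligned; the map (x,y)→(u,v) scales areas by 2.
u-values: 6, -1, 4, 2; range = 6 − (-1) = 7.
v-values: -4, -5, 4, -8; range = 4 − (-8) = 12.
Area = (7 × 12) / 2 = 42.

42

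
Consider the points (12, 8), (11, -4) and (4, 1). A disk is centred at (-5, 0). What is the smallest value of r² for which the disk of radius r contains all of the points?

353

The required radius is the distance from (-5, 0) to the farthest point.
Squared distances: 353, 272, 82.
Maximum is 353, attained at (12, 8).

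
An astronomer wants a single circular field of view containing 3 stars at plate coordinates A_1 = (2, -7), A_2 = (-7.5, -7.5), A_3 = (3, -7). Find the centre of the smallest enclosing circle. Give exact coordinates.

Side lengths²: A_1A_2² = 90.5, A_1A_3² = 1, A_2A_3² = 110.5.
Since A_2A_3² = 110.5 ≥ 90.5 + 1 = 91.5, the angle opposite A_2A_3 is not acute, so the smallest enclosing circle has A_2A_3 as diameter.
Centre = midpoint of A_2A_3 = (-2.25, -7.25), r² = 110.5/4 = 27.625.
Centre = (-2.25, -7.25).

(-2.25, -7.25)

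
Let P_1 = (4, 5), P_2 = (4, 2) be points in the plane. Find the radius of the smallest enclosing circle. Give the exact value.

1.5

The smallest circle enclosing two points has them as diameter endpoints.
Centre = midpoint = (4, 3.5); r² = |P_1P_2|²/4 = 9/4 = 2.25.
r = √(2.25) = 1.5.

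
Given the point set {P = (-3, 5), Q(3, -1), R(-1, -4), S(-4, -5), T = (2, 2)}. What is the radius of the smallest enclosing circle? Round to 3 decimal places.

5.208

By Welzl's lemma the MEC is supported by two points (diametrically opposite) or three points (on a circumcircle).
The minimum enclosing circle is determined by three boundary points: P, Q, S.
Their circumcentre is (-47/22, -3/22) with r² = 6565/242.
The farthest remaining point T is at distance² 5245/242 ≤ 6565/242.
r = √(6565/242) ≈ 5.208.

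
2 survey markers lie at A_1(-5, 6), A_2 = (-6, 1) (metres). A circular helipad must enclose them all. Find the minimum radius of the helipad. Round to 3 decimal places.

2.550

The smallest circle enclosing two points has them as diameter endpoints.
Centre = midpoint = (-5.5, 3.5); r² = |A_1A_2|²/4 = 26/4 = 6.5.
r = √(6.5) ≈ 2.550.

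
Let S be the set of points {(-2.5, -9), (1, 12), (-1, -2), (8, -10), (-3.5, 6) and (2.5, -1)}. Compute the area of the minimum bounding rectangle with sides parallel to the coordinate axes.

x ranges over [-3.5, 8], width 11.5.
y ranges over [-10, 12], height 22.
Area = 11.5 × 22 = 253.

253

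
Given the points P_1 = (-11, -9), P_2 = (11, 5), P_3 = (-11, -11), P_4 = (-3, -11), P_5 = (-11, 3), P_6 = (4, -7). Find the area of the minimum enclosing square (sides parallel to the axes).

484

The bounding box has width 22 and height 16.
An axis-aligned square enclosing the set must have side ≥ max(width, height).
So the minimum side is max(22, 16) = 22.
Area = 22² = 484.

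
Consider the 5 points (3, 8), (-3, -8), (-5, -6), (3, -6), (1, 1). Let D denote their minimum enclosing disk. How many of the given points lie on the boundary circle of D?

2

A smallest enclosing disk is always determined by at most three of the input points on its boundary.
The farthest pair is (3, 8)–(-3, -8) with squared distance 292. The circle on this segment as diameter has centre (0, 0) and r² = 292/4 = 73.
Check (-5, -6): distance² to centre = 61 ≤ 73, so it lies inside.
All remaining points lie in this disk, and no smaller disk contains both endpoints, so this is the minimum enclosing circle.
The points at distance exactly r from the centre are (3, 8), (-3, -8) — 2 points.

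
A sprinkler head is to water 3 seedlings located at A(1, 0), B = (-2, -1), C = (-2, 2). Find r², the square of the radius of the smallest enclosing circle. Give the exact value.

65/18

Side lengths²: AB² = 10, AC² = 13, BC² = 9.
Since AC² = 13 < 10 + 9 = 19, the triangle is acute, so the smallest enclosing circle is the circumcircle.
Circumcentre = (-5/6, 0.5), r² = 65/18.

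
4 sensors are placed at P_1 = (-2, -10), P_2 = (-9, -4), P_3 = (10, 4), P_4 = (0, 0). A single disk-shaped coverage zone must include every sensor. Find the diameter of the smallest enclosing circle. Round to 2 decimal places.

The farthest pair is P_2–P_3 with squared distance 425. The circle on this segment as diameter has centre (0.5, 0) and r² = 425/4 = 106.25.
Check P_1: distance² to centre = 106.25 ≤ 106.25, so it lies inside.
All remaining points lie in this disk, and no smaller disk contains both endpoints, so this is the minimum enclosing circle.
Diameter = 2r = 2√(106.25) ≈ 20.62.

20.62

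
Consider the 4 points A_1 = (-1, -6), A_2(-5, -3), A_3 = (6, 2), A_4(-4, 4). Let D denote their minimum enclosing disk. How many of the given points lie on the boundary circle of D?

The minimum enclosing circle of a finite set is fixed by two of the points (as a diameter) or three (as a circumcircle).
The minimum enclosing circle is determined by three boundary points: A_2, A_3, A_4.
Their circumcentre is (13/36, -7/36) with r² = 23725/648.
The farthest remaining point A_1 is at distance² 23041/648 ≤ 23725/648.
The points at distance exactly r from the centre are A_2, A_3, A_4 — 3 points.

3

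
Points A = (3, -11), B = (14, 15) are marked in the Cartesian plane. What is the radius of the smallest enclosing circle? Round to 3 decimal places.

14.116

The smallest circle enclosing two points has them as diameter endpoints.
Centre = midpoint = (8.5, 2); r² = |AB|²/4 = 797/4 = 199.25.
r = √(199.25) ≈ 14.116.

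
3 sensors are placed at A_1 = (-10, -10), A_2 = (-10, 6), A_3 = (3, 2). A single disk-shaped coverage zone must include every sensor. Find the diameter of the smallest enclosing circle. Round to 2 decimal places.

18.51

Side lengths²: A_1A_2² = 256, A_1A_3² = 313, A_2A_3² = 185.
Since A_1A_3² = 313 < 256 + 185 = 441, the triangle is acute, so the smallest enclosing circle is the circumcircle.
Circumcentre = (-139/26, -2), r² = 57905/676.
Diameter = 2r = 2√(57905/676) ≈ 18.51.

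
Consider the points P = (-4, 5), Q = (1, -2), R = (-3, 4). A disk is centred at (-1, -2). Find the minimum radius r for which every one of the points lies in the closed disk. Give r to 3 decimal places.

The required radius is the distance from (-1, -2) to the farthest point.
Squared distances: 58, 4, 40.
Maximum is 58, attained at P.
r = √58 ≈ 7.616.

7.616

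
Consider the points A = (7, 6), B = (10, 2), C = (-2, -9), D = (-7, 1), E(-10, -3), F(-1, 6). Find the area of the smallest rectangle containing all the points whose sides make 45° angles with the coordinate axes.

In coordinates u = x + y, v = x − y the rectangle is axis-aligned; the map (x,y)→(u,v) scales areas by 2.
u-values: 13, 12, -11, -6, -13, 5; range = 13 − (-13) = 26.
v-values: 1, 8, 7, -8, -7, -7; range = 8 − (-8) = 16.
Area = (26 × 16) / 2 = 208.

208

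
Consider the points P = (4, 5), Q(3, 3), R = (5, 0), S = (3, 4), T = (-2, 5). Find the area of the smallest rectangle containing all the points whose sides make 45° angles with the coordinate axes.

36

In coordinates u = x + y, v = x − y the rectangle is axis-aligned; the map (x,y)→(u,v) scales areas by 2.
u-values: 9, 6, 5, 7, 3; range = 9 − 3 = 6.
v-values: -1, 0, 5, -1, -7; range = 5 − (-7) = 12.
Area = (6 × 12) / 2 = 36.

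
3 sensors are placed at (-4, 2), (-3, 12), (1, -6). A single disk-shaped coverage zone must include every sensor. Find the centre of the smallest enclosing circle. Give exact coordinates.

(-1, 3)

Call the three points A, B, C in the order given.
Side lengths²: AB² = 101, AC² = 89, BC² = 340.
Since BC² = 340 ≥ 101 + 89 = 190, the angle opposite BC is not acute, so the smallest enclosing circle has BC as diameter.
Centre = midpoint of BC = (-1, 3), r² = 340/4 = 85.
Centre = (-1, 3).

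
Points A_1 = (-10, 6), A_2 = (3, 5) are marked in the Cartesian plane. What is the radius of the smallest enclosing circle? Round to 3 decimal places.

6.519

The smallest circle enclosing two points has them as diameter endpoints.
Centre = midpoint = (-3.5, 5.5); r² = |A_1A_2|²/4 = 170/4 = 42.5.
r = √(42.5) ≈ 6.519.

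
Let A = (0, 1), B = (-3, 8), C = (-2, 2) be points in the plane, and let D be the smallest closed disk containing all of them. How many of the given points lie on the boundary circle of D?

Side lengths²: AB² = 58, AC² = 5, BC² = 37.
Since AB² = 58 ≥ 37 + 5 = 42, the angle opposite AB is not acute, so the smallest enclosing circle has AB as diameter.
Centre = midpoint of AB = (-1.5, 4.5), r² = 58/4 = 14.5.
The points at distance exactly r from the centre are A, B — 2 points.

2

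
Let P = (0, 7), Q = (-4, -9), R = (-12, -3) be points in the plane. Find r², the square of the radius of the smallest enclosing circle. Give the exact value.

25925/361

Side lengths²: PQ² = 272, PR² = 244, QR² = 100.
Since PQ² = 272 < 244 + 100 = 344, the triangle is acute, so the smallest enclosing circle is the circumcircle.
Circumcentre = (-74/19, -10/19), r² = 25925/361.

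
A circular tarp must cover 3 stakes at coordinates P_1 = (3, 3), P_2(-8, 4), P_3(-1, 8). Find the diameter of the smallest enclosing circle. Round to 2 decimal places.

11.05

Side lengths²: P_1P_2² = 122, P_1P_3² = 41, P_2P_3² = 65.
Since P_1P_2² = 122 ≥ 65 + 41 = 106, the angle opposite P_1P_2 is not acute, so the smallest enclosing circle has P_1P_2 as diameter.
Centre = midpoint of P_1P_2 = (-2.5, 3.5), r² = 122/4 = 30.5.
Diameter = 2r = 2√(30.5) ≈ 11.05.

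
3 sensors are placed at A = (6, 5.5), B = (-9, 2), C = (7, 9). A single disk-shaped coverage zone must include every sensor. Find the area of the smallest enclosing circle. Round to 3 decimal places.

Side lengths²: AB² = 237.25, AC² = 13.25, BC² = 305.
Since BC² = 305 ≥ 237.25 + 13.25 = 250.5, the angle opposite BC is not acute, so the smallest enclosing circle has BC as diameter.
Centre = midpoint of BC = (-1, 5.5), r² = 305/4 = 76.25.
Area = π·r² = π·76.25 ≈ 239.546.

239.546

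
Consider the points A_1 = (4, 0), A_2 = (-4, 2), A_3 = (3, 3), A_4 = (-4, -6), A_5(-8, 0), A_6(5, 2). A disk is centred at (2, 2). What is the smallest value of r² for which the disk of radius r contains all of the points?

104

The required radius is the distance from (2, 2) to the farthest point.
Squared distances: 8, 36, 2, 100, 104, 9.
Maximum is 104, attained at A_5.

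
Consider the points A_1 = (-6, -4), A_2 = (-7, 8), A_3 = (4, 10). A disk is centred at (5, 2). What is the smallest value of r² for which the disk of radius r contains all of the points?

180

The required radius is the distance from (5, 2) to the farthest point.
Squared distances: 157, 180, 65.
Maximum is 180, attained at A_2.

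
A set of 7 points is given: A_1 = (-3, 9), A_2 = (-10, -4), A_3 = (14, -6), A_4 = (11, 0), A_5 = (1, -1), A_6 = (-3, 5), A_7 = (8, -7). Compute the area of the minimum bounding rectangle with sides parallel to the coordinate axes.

x ranges over [-10, 14], width 24.
y ranges over [-7, 9], height 16.
Area = 24 × 16 = 384.

384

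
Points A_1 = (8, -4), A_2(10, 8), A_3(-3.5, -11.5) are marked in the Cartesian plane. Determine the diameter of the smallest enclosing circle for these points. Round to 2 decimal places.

Side lengths²: A_1A_2² = 148, A_1A_3² = 188.5, A_2A_3² = 562.5.
Since A_2A_3² = 562.5 ≥ 188.5 + 148 = 336.5, the angle opposite A_2A_3 is not acute, so the smallest enclosing circle has A_2A_3 as diameter.
Centre = midpoint of A_2A_3 = (3.25, -1.75), r² = 562.5/4 = 140.625.
Diameter = 2r = 2√(140.625) ≈ 23.72.

23.72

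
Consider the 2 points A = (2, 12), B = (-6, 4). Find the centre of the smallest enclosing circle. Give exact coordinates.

(-2, 8)

The smallest circle enclosing two points has them as diameter endpoints.
Centre = midpoint = (-2, 8); r² = |AB|²/4 = 128/4 = 32.
Centre = (-2, 8).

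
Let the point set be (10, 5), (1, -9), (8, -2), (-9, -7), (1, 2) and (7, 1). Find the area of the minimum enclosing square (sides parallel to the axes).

The bounding box has width 19 and height 14.
An axis-aligned square enclosing the set must have side ≥ max(width, height).
So the minimum side is max(19, 14) = 19.
Area = 19² = 361.

361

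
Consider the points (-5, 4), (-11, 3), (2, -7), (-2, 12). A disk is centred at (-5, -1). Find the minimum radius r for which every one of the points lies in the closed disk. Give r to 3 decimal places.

The required radius is the distance from (-5, -1) to the farthest point.
Squared distances: 25, 52, 85, 178.
Maximum is 178, attained at (-2, 12).
r = √178 ≈ 13.342.

13.342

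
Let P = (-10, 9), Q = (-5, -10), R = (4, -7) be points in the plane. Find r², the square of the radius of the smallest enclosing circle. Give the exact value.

Side lengths²: PQ² = 386, PR² = 452, QR² = 90.
Since PR² = 452 < 386 + 90 = 476, the triangle is acute, so the smallest enclosing circle is the circumcircle.
Circumcentre = (-109/31, 17/31), r² = 109045/961.

109045/961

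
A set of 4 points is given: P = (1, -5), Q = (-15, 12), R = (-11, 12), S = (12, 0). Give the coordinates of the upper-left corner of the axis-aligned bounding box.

x-range [-15, 12], y-range [-5, 12].
The upper-left corner is (-15, 12).

(-15, 12)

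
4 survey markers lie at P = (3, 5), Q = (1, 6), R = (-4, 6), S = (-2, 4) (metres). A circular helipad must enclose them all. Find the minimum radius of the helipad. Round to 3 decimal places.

3.536

A smallest enclosing disk is always determined by at most three of the input points on its boundary.
The farthest pair is P–R with squared distance 50. The circle on this segment as diameter has centre (-0.5, 5.5) and r² = 50/4 = 12.5.
Check Q: distance² to centre = 2.5 ≤ 12.5, so it lies inside.
All remaining points lie in this disk, and no smaller disk contains both endpoints, so this is the minimum enclosing circle.
r = √(12.5) ≈ 3.536.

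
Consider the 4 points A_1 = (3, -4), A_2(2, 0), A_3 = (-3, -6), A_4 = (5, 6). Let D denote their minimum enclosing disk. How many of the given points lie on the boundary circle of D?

2

By Welzl's lemma the MEC is supported by two points (diametrically opposite) or three points (on a circumcircle).
The farthest pair is A_3–A_4 with squared distance 208. The circle on this segment as diameter has centre (1, 0) and r² = 208/4 = 52.
Check A_1: distance² to centre = 20 ≤ 52, so it lies inside.
All remaining points lie in this disk, and no smaller disk contains both endpoints, so this is the minimum enclosing circle.
The points at distance exactly r from the centre are A_3, A_4 — 2 points.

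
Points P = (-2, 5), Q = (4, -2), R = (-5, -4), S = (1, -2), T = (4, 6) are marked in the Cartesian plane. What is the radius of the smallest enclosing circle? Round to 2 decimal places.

6.73

The farthest pair is R–T with squared distance 181. The circle on this segment as diameter has centre (-0.5, 1) and r² = 181/4 = 45.25.
Check P: distance² to centre = 18.25 ≤ 45.25, so it lies inside.
All remaining points lie in this disk, and no smaller disk contains both endpoints, so this is the minimum enclosing circle.
r = √(45.25) ≈ 6.73.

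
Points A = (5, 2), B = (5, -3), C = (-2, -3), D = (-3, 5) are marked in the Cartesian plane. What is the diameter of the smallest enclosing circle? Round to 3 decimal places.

11.314

By Welzl's lemma the MEC is supported by two points (diametrically opposite) or three points (on a circumcircle).
The farthest pair is B–D with squared distance 128. The circle on this segment as diameter has centre (1, 1) and r² = 128/4 = 32.
Check A: distance² to centre = 17 ≤ 32, so it lies inside.
All remaining points lie in this disk, and no smaller disk contains both endpoints, so this is the minimum enclosing circle.
Diameter = 2r = 2√32 ≈ 11.314.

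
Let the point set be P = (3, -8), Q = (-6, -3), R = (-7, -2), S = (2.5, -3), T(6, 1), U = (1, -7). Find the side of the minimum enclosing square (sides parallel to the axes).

13

The bounding box has width 13 and height 9.
An axis-aligned square enclosing the set must have side ≥ max(width, height).
So the minimum side is max(13, 9) = 13.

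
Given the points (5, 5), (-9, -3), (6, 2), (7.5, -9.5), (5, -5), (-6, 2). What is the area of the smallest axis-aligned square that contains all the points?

The bounding box has width 16.5 and height 14.5.
An axis-aligned square enclosing the set must have side ≥ max(width, height).
So the minimum side is max(16.5, 14.5) = 16.5.
Area = 16.5² = 272.25.

272.25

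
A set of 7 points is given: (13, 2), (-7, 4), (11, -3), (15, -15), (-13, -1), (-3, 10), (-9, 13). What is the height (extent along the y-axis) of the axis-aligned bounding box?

28

max y = 13, min y = -15, so height = 28.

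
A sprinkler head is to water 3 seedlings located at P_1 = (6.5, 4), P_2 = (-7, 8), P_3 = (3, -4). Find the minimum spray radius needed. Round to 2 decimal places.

Side lengths²: P_1P_2² = 198.25, P_1P_3² = 76.25, P_2P_3² = 244.
Since P_2P_3² = 244 < 198.25 + 76.25 = 274.5, the triangle is acute, so the smallest enclosing circle is the circumcircle.
Circumcentre = (-1.25, 2.625), r² = 61.953125.
r = √(61.953125) ≈ 7.87.

7.87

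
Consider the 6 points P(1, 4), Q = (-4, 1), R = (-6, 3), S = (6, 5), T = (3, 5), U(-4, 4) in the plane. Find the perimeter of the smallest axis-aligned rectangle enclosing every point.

32

Width = max x − min x = 6 − (-6) = 12.
Height = max y − min y = 5 − 1 = 4.
Perimeter = 2(12 + 4) = 32.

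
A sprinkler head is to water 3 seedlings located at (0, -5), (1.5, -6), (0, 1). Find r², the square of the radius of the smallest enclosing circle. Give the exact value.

12.8125

Call the three points A, B, C in the order given.
Side lengths²: AB² = 3.25, AC² = 36, BC² = 51.25.
Since BC² = 51.25 ≥ 36 + 3.25 = 39.25, the angle opposite BC is not acute, so the smallest enclosing circle has BC as diameter.
Centre = midpoint of BC = (0.75, -2.5), r² = 51.25/4 = 12.8125.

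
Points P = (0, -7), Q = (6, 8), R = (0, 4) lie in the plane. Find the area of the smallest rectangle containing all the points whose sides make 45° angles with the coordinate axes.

In coordinates u = x + y, v = x − y the rectangle is axis-aligned; the map (x,y)→(u,v) scales areas by 2.
u-values: -7, 14, 4; range = 14 − (-7) = 21.
v-values: 7, -2, -4; range = 7 − (-4) = 11.
Area = (21 × 11) / 2 = 115.5.

115.5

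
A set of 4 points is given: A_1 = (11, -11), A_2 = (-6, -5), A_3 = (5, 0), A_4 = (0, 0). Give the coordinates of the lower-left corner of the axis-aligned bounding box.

x-range [-6, 11], y-range [-11, 0].
The lower-left corner is (-6, -11).

(-6, -11)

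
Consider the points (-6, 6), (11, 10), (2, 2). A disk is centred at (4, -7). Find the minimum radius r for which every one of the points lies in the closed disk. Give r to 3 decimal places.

The required radius is the distance from (4, -7) to the farthest point.
Squared distances: 269, 338, 85.
Maximum is 338, attained at (11, 10).
r = √338 ≈ 18.385.

18.385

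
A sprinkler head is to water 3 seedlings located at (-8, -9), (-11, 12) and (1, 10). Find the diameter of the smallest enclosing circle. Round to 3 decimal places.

22.055

Call the three points A, B, C in the order given.
Side lengths²: AB² = 450, AC² = 442, BC² = 148.
Since AB² = 450 < 442 + 148 = 590, the triangle is acute, so the smallest enclosing circle is the circumcircle.
Circumcentre = (-267/41, 79/41), r² = 204425/1681.
Diameter = 2r = 2√(204425/1681) ≈ 22.055.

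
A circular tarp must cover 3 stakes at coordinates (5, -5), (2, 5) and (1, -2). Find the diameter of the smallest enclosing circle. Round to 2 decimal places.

Call the three points A, B, C in the order given.
Side lengths²: AB² = 109, AC² = 25, BC² = 50.
Since AB² = 109 ≥ 50 + 25 = 75, the angle opposite AB is not acute, so the smallest enclosing circle has AB as diameter.
Centre = midpoint of AB = (3.5, 0), r² = 109/4 = 27.25.
Diameter = 2r = 2√(27.25) ≈ 10.44.

10.44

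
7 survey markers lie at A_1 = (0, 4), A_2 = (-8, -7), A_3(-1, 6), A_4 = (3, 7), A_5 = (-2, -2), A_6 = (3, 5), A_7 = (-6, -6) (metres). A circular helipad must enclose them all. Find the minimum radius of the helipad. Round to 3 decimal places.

The farthest pair is A_2–A_4 with squared distance 317. The circle on this segment as diameter has centre (-2.5, 0) and r² = 317/4 = 79.25.
Check A_1: distance² to centre = 22.25 ≤ 79.25, so it lies inside.
All remaining points lie in this disk, and no smaller disk contains both endpoints, so this is the minimum enclosing circle.
r = √(79.25) ≈ 8.902.

8.902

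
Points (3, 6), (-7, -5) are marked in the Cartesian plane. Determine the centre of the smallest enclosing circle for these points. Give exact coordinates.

(-2, 0.5)

The smallest circle enclosing two points has them as diameter endpoints.
Centre = midpoint = (-2, 0.5); r² = |(3, 6)−(-7, -5)|²/4 = 221/4 = 55.25.
Centre = (-2, 0.5).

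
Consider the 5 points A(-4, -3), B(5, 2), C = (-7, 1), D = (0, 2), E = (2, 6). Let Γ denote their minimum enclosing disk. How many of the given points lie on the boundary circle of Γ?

The farthest pair is B–C with squared distance 145. The circle on this segment as diameter has centre (-1, 1.5) and r² = 145/4 = 36.25.
Check A: distance² to centre = 29.25 ≤ 36.25, so it lies inside.
All remaining points lie in this disk, and no smaller disk contains both endpoints, so this is the minimum enclosing circle.
The points at distance exactly r from the centre are B, C — 2 points.

2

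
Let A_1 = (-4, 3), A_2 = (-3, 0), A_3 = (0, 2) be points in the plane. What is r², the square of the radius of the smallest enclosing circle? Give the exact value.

1105/242

Side lengths²: A_1A_2² = 10, A_1A_3² = 17, A_2A_3² = 13.
Since A_1A_3² = 17 < 13 + 10 = 23, the triangle is acute, so the smallest enclosing circle is the circumcircle.
Circumcentre = (-47/22, 43/22), r² = 1105/242.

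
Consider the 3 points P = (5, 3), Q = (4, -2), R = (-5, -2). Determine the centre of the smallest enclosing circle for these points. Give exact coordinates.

Side lengths²: PQ² = 26, PR² = 125, QR² = 81.
Since PR² = 125 ≥ 81 + 26 = 107, the angle opposite PR is not acute, so the smallest enclosing circle has PR as diameter.
Centre = midpoint of PR = (0, 0.5), r² = 125/4 = 31.25.
Centre = (0, 0.5).

(0, 0.5)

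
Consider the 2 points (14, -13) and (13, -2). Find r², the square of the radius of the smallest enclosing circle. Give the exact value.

The smallest circle enclosing two points has them as diameter endpoints.
Centre = midpoint = (13.5, -7.5); r² = |(14, -13)−(13, -2)|²/4 = 122/4 = 30.5.

30.5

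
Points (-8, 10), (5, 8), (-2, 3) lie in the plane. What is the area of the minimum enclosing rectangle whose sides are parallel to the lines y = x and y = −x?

In coordinates u = x + y, v = x − y the rectangle is axis-aligned; the map (x,y)→(u,v) scales areas by 2.
u-values: 2, 13, 1; range = 13 − 1 = 12.
v-values: -18, -3, -5; range = -3 − (-18) = 15.
Area = (12 × 15) / 2 = 90.

90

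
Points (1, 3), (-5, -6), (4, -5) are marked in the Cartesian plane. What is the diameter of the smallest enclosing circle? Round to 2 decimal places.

11.16

Call the three points A, B, C in the order given.
Side lengths²: AB² = 117, AC² = 73, BC² = 82.
Since AB² = 117 < 82 + 73 = 155, the triangle is acute, so the smallest enclosing circle is the circumcircle.
Circumcentre = (-0.86, -2.26), r² = 31.1272.
Diameter = 2r = 2√(31.1272) ≈ 11.16.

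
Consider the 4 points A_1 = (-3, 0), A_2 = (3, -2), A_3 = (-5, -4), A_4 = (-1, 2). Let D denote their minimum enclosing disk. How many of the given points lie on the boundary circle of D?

3

A smallest enclosing disk is always determined by at most three of the input points on its boundary.
The minimum enclosing circle is determined by three boundary points: A_2, A_3, A_4.
Their circumcentre is (-1.2, -2.2) with r² = 17.68.
The farthest remaining point A_1 is at distance² 8.08 ≤ 17.68.
The points at distance exactly r from the centre are A_2, A_3, A_4 — 3 points.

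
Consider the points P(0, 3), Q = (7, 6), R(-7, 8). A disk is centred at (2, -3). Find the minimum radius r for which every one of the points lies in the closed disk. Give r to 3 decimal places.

14.213

The required radius is the distance from (2, -3) to the farthest point.
Squared distances: 40, 106, 202.
Maximum is 202, attained at R.
r = √202 ≈ 14.213.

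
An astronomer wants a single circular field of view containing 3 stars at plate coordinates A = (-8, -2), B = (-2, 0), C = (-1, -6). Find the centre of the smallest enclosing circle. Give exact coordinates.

Side lengths²: AB² = 40, AC² = 65, BC² = 37.
Since AC² = 65 < 40 + 37 = 77, the triangle is acute, so the smallest enclosing circle is the circumcircle.
Circumcentre = (-159/38, -131/38), r² = 12025/722.
Centre = (-159/38, -131/38).

(-159/38, -131/38)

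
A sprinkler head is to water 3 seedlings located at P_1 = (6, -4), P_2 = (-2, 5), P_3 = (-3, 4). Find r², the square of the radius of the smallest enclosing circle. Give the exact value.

Side lengths²: P_1P_2² = 145, P_1P_3² = 145, P_2P_3² = 2.
Since P_1P_3² = 145 < 145 + 2 = 147, the triangle is acute, so the smallest enclosing circle is the circumcircle.
Circumcentre = (59/34, 9/34), r² = 21025/578.

21025/578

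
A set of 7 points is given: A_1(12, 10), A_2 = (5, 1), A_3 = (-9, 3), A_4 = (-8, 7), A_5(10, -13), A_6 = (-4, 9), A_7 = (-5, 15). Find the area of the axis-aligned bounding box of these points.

x ranges over [-9, 12], width 21.
y ranges over [-13, 15], height 28.
Area = 21 × 28 = 588.

588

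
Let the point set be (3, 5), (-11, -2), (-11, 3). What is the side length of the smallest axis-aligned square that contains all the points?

14

The bounding box has width 14 and height 7.
An axis-aligned square enclosing the set must have side ≥ max(width, height).
So the minimum side is max(14, 7) = 14.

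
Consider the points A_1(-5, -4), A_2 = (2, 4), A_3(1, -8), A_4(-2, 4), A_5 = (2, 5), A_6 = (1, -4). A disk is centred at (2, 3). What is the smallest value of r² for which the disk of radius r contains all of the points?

122

The required radius is the distance from (2, 3) to the farthest point.
Squared distances: 98, 1, 122, 17, 4, 50.
Maximum is 122, attained at A_3.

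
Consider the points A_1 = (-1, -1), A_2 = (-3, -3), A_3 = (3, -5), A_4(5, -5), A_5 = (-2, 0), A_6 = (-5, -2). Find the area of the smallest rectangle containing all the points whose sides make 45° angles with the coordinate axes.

In coordinates u = x + y, v = x − y the rectangle is axis-aligned; the map (x,y)→(u,v) scales areas by 2.
u-values: -2, -6, -2, 0, -2, -7; range = 0 − (-7) = 7.
v-values: 0, 0, 8, 10, -2, -3; range = 10 − (-3) = 13.
Area = (7 × 13) / 2 = 45.5.

45.5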